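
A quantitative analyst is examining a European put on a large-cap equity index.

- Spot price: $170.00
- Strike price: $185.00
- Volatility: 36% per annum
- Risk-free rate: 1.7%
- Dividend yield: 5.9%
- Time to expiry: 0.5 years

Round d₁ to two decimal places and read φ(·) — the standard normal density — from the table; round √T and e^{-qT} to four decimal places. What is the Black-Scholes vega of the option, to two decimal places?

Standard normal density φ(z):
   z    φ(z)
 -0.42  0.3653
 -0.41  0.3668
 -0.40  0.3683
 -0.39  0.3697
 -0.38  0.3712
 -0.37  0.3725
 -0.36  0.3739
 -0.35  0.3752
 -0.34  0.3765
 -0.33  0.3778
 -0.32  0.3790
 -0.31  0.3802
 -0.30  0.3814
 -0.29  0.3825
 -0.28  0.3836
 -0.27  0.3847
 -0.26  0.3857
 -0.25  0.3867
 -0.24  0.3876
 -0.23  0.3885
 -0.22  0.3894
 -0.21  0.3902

44.64

T = 0.5;  σ√T = 0.2546
d₁ = [ln(170/185) + (0.017 − 0.059 + 0.36²/2)·0.5] / 0.2546 = [-0.0846 + 0.0114] / 0.2546 = -0.2874 ≈ -0.29
√T = √0.5 = 0.7071
φ(d₁) = φ(-0.29) = 0.3825
exp(−qT) = exp(−0.059·0.5) = 0.9709
vega = S·exp(−qT)·φ(d₁)·√T = 170·0.9709·0.3825·0.7071 = 44.6412
(The call has the same vega.)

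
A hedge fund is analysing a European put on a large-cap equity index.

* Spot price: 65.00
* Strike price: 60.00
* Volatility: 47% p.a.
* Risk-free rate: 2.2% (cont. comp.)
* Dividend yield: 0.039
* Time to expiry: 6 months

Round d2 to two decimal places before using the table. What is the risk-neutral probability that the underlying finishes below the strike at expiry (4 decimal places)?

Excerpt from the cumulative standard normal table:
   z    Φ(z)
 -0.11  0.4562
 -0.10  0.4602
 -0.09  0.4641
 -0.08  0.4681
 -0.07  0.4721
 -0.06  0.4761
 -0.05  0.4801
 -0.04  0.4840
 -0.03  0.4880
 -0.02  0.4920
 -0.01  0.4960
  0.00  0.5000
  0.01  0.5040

σ√T = 0.47 × 0.7071 = 0.3323
d₁ = [ln(65/60) + (0.022 − 0.039 + 0.47²/2)·0.5] / 0.3323 = [0.0800 + 0.0467] / 0.3323 = 0.3814 → 0.38
d₂ = d₁ − σ√T = 0.3814 − 0.3323 = 0.0491 → 0.05
Pr(exercise) under Q = N(−d₂) = N(-0.05) = 0.4801

0.4801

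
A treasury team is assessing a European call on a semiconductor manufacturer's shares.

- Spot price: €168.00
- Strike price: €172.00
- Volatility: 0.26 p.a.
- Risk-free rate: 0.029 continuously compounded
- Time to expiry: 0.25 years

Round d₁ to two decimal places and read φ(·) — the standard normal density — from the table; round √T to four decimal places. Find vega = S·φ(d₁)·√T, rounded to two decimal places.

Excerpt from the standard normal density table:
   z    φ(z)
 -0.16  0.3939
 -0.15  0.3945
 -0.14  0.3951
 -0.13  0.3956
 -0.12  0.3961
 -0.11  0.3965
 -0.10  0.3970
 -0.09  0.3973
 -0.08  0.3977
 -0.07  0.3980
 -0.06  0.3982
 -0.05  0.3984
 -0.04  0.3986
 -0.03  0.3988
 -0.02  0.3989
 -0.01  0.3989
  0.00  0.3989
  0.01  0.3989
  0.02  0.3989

33.45

T = 0.25;  σ√T = 0.1300
ln(S/K) + (r + σ²/2)T = ln(168/172) + (0.029 + 0.26²/2)·0.25 = -0.0235 + 0.0157 = -0.0078
d₁ = -0.0078 / 0.1300 = -0.0602 ⇒ -0.06
√T = √0.25 = 0.5000
φ(d₁) = φ(-0.06) = 0.3982
vega = S·φ(d₁)·√T = 168·0.3982·0.5000 = 33.4488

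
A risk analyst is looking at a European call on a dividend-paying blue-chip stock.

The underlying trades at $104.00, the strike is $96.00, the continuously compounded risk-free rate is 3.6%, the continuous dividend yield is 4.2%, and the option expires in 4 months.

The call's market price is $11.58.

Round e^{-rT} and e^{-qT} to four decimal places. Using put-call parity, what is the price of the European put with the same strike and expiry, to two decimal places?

e^(−qT) = e^(−0.042·0.3333) = 0.9861;  e^(−rT) = e^(−0.036·0.3333) = 0.9881
Put-call parity: C − P = S·e^(−qT) − K·e^(−rT) = 104·0.9861 − 96·0.9881 = 102.5544 − 94.8576 = 7.6968
P = C − (C − P) = 11.58 − (7.6968) = 3.8832

$3.88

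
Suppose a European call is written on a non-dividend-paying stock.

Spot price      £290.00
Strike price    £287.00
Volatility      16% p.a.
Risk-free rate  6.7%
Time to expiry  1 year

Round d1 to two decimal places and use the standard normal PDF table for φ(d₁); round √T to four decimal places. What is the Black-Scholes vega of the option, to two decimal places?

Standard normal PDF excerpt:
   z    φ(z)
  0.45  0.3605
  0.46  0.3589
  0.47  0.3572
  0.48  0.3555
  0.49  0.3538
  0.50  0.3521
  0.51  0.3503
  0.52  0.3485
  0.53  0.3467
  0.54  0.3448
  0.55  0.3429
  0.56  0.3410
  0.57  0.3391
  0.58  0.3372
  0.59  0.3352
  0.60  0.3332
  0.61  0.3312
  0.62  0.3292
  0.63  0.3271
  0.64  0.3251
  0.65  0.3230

98.89

σ√T = 0.16 × 1.0000 = 0.1600
d₁ = [ln(290/287) + (0.067 + 0.16²/2)·1] / 0.1600 = [0.0104 + 0.0798] / 0.1600 = 0.5637 → 0.56
√T = √1 = 1.0000
φ(d₁) = φ(0.56) = 0.3410
vega = S·φ(d₁)·√T = 290·0.3410·1.0000 = 98.8900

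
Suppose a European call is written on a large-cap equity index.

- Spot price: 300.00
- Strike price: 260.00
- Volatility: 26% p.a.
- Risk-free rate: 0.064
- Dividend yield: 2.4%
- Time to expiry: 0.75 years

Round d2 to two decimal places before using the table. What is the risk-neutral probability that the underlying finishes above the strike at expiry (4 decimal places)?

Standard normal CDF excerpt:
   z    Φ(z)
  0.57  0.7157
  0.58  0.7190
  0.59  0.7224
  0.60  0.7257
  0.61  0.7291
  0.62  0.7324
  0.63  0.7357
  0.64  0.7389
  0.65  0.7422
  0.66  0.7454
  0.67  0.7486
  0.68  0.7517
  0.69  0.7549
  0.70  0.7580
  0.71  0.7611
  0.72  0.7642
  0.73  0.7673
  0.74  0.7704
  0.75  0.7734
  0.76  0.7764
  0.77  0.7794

T = 0.75;  σ√T = 0.2252
d₁ = [ln(300/260) + (0.064 − 0.024 + ½·0.26²)·0.75] / (σ√T) = (0.1431 + 0.0554) / 0.2252 = 0.8814 ≈ 0.88
d₂ = 0.8814 − 0.2252 = 0.6562 ≈ 0.66
Pr(exercise) under Q = N(d₂) = 0.7454

0.7454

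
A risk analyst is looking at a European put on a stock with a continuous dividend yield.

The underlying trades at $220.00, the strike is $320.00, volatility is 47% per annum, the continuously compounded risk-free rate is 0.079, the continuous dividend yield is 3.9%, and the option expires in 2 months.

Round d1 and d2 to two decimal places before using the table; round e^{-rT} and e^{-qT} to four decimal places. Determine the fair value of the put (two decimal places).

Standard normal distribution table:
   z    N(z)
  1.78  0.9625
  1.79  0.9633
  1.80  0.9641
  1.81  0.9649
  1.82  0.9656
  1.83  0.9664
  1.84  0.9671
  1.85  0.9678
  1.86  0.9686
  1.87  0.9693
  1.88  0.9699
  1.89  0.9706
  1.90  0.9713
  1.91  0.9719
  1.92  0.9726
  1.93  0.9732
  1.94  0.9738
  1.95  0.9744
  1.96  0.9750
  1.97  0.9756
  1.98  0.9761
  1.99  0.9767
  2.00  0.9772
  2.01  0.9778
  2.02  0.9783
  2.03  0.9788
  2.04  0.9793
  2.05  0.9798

σ√T = 0.47·√0.1667 = 0.1919
ln(S/K) + (r − q + σ²/2)T = ln(220/320) + (0.079 − 0.039 + 0.47²/2)·0.1667 = -0.3747 + 0.0251 = -0.3496
d₁ = -0.3496 / 0.1919 = -1.8221 ⇒ -1.82
d₂ = d₁ − σ√T = -1.8221 − 0.1919 = -2.0140 ⇒ -2.01
exp(−qT) = exp(−0.039·0.1667) = 0.9935;  exp(−rT) = exp(−0.079·0.1667) = 0.9869
P = 320·0.9869·N(2.01) − 220·0.9935·N(1.82) = 320·0.9869·0.9778 − 220·0.9935·0.9656 = 308.7971 − 211.0512 = 97.7459

$97.75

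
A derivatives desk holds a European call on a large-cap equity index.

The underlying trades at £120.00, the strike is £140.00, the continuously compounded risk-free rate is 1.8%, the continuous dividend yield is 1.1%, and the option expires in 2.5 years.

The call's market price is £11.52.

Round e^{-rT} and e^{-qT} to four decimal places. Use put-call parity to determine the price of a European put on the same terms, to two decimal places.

e^(−qT) = e^(−0.011·2.5) = 0.9729;  e^(−rT) = e^(−0.018·2.5) = 0.9560
Put-call parity: C − P = S·e^(−qT) − K·e^(−rT) = 120·0.9729 − 140·0.9560 = 116.7480 − 133.8400 = -17.0920
P = C − (C − P) = 11.52 − (-17.0920) = 28.6120

£28.61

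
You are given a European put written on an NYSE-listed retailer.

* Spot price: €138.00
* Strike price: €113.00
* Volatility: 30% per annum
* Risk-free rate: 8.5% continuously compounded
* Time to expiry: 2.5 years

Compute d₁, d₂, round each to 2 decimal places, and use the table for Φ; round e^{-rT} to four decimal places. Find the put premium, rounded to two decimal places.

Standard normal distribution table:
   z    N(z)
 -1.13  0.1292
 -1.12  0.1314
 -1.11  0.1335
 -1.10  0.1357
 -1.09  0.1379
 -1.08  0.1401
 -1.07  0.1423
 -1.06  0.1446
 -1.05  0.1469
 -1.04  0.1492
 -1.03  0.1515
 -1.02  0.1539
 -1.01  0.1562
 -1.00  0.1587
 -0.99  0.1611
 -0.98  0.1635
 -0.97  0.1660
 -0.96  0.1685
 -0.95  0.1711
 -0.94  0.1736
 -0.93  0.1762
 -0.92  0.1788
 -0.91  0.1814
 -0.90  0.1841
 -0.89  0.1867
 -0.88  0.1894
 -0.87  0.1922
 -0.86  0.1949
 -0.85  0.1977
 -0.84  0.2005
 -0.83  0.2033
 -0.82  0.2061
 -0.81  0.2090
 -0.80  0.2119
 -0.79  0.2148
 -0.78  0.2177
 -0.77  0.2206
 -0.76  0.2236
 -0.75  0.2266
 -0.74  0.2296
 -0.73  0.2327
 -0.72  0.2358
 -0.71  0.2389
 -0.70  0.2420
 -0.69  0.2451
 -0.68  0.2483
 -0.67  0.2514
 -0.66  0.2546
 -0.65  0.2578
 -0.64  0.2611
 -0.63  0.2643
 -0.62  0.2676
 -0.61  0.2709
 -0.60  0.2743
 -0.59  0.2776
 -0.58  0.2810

T = 2.5;  σ√T = 0.4743
ln(S/K) + (r + σ²/2)T = ln(138/113) + (0.085 + 0.3²/2)·2.5 = 0.1999 + 0.3250 = 0.5249
d₁ = 0.5249 / 0.4743 = 1.1065 → 1.11
d₂ = d₁ − σ√T = 1.1065 − 0.4743 = 0.6322 → 0.63
exp(−rT) = exp(−0.085·2.5) = 0.8086
N(−d₂) = N(-0.63) = 0.2643;  N(−d₁) = N(-1.11) = 0.1335
P = 113·0.8086·0.2643 − 138·0.1335 = 24.1496 − 18.4230 = 5.7266

€5.73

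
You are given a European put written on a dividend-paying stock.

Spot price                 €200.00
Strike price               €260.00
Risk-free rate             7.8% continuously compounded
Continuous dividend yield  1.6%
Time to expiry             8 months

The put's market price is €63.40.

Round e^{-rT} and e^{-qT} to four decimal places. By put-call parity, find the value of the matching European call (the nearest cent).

€14.46

exp(−qT) = exp(−0.016·0.6667) = 0.9894;  exp(−rT) = exp(−0.078·0.6667) = 0.9493
Put-call parity: C − P = S·e^(−qT) − K·e^(−rT) = 200·0.9894 − 260·0.9493 = 197.8800 − 246.8180 = -48.9380
C = P + (C − P) = 63.40 + (-48.9380) = 14.4620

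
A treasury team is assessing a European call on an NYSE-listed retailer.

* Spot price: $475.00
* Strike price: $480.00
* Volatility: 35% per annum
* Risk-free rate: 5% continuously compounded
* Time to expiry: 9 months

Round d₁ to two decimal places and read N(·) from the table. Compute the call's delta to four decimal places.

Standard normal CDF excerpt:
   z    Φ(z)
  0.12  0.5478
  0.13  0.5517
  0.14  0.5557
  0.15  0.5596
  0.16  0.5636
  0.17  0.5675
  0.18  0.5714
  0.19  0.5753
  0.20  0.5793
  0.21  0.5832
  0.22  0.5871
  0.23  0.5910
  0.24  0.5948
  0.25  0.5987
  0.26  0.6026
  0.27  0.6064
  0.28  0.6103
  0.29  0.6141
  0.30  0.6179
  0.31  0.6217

0.5948

σ√T = 0.35 × 0.8660 = 0.3031
d₁ = [ln(475/480) + (0.05 + 0.35²/2)·0.75] / 0.3031 = [-0.0105 + 0.0834] / 0.3031 = 0.2407 → 0.24
N(d₁) = N(0.24) = 0.5948
Δ_call = N(d₁) = 0.5948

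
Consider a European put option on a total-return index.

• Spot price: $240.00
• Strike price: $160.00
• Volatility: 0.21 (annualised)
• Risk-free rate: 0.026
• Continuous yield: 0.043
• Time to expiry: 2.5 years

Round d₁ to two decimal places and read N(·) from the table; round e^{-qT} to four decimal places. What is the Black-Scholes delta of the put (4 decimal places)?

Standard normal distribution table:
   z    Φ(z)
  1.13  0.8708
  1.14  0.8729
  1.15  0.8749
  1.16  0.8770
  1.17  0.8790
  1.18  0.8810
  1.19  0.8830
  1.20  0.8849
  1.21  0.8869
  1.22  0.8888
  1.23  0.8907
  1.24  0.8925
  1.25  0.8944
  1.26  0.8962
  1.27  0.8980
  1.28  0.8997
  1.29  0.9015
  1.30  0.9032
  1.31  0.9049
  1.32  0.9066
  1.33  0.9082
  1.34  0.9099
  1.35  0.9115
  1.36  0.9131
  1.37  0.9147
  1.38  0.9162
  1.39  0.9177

-0.0932

σ√T = 0.21·√2.5 = 0.3320
ln(S/K) + (r − q + σ²/2)T = ln(240/160) + (0.026 − 0.043 + 0.21²/2)·2.5 = 0.4055 + 0.0126 = 0.4181
d₁ = 0.4181 / 0.3320 = 1.2592 → 1.26
N(d₁) = N(1.26) = 0.8962
Δ_put = e^(−qT)·(N(d₁) − 1) = 0.8981·(0.8962 − 1) = -0.0932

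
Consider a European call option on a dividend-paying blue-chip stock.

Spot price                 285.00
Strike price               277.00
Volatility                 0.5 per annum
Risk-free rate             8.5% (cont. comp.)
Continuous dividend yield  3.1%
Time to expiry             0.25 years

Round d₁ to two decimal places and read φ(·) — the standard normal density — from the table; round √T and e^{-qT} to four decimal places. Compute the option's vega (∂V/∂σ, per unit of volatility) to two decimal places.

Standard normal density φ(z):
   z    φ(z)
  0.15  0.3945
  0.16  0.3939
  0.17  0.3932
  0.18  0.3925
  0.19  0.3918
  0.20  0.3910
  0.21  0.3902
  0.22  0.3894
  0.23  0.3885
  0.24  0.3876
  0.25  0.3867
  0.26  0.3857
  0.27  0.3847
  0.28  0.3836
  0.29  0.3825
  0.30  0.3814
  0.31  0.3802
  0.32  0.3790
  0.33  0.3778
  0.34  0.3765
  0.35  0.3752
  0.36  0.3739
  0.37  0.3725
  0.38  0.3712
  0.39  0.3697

σ√T = 0.5 × 0.5000 = 0.2500
ln(S/K) + (r − q + σ²/2)T = ln(285/277) + (0.085 − 0.031 + 0.5²/2)·0.25 = 0.0285 + 0.0447 = 0.0732
d₁ = 0.0732 / 0.2500 = 0.2929 which rounds to 0.29
√T = √0.25 = 0.5000
φ(d₁) = φ(0.29) = 0.3825
e^(−qT) = e^(−0.031·0.25) = 0.9923
vega = S·e^(−qT)·φ(d₁)·√T = 285·0.9923·0.3825·0.5000 = 54.0866

54.09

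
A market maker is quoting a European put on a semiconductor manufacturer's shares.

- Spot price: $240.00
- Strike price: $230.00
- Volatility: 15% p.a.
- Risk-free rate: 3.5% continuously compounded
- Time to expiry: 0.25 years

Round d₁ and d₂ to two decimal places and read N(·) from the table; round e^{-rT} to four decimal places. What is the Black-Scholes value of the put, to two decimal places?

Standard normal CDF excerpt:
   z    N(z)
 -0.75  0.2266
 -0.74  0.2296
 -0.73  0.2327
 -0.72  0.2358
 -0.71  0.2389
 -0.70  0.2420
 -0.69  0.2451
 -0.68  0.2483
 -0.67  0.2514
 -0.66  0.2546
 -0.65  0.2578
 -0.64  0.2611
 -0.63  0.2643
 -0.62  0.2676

σ√T = 0.15 × 0.5000 = 0.0750
d₁ = [ln(240/230) + (0.035 + 0.15²/2)·0.25] / 0.0750 = [0.0426 + 0.0116] / 0.0750 = 0.7216 → 0.72
d₂ = d₁ − σ√T = 0.7216 − 0.0750 = 0.6466 → 0.65
e^(−rT) = e^(−0.035·0.25) = 0.9913
N(−d₂) = N(-0.65) = 0.2578;  N(−d₁) = N(-0.72) = 0.2358
P = 230·0.9913·0.2578 − 240·0.2358 = 58.7781 − 56.5920 = 2.1861

$2.19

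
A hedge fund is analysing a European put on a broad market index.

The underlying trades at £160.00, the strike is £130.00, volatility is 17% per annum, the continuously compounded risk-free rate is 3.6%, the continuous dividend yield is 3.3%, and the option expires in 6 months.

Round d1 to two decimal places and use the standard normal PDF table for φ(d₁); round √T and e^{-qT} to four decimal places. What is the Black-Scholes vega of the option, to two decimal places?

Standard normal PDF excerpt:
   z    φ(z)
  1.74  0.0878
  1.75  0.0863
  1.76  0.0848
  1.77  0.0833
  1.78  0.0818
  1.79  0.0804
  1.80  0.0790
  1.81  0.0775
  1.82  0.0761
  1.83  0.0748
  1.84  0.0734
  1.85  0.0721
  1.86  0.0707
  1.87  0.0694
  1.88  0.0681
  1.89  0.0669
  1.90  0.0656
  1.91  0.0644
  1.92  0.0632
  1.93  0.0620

8.79

T = 0.5;  σ√T = 0.1202
d₁ = [ln(160/130) + (0.036 − 0.033 + ½·0.17²)·0.5] / (σ√T) = (0.2076 + 0.0087) / 0.1202 = 1.7999 → 1.80
√T = √0.5 = 0.7071
φ(d₁) = φ(1.80) = 0.0790
e^(−qT) = e^(−0.033·0.5) = 0.9836
vega = S·e^(−qT)·φ(d₁)·√T = 160·0.9836·0.0790·0.7071 = 8.7912
(The call has the same vega.)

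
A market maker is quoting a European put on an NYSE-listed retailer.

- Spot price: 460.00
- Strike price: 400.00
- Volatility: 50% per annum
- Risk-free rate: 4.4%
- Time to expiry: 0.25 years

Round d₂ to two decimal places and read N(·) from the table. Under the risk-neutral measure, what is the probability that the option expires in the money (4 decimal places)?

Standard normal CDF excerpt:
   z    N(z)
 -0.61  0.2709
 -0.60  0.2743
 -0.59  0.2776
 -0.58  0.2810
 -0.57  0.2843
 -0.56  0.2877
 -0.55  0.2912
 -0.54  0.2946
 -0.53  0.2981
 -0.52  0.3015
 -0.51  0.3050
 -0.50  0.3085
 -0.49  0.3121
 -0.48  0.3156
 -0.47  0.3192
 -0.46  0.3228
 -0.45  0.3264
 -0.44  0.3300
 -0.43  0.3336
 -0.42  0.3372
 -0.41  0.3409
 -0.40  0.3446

σ√T = 0.5 × 0.5000 = 0.2500
ln(S/K) + (r + σ²/2)T = ln(460/400) + (0.044 + 0.5²/2)·0.25 = 0.1398 + 0.0422 = 0.1820
d₁ = 0.1820 / 0.2500 = 0.7280 ⇒ 0.73
d₂ = d₁ − σ√T = 0.7280 − 0.2500 = 0.4780 ⇒ 0.48
Pr(exercise) under Q = N(−d₂) = N(-0.48) = 0.3156

0.3156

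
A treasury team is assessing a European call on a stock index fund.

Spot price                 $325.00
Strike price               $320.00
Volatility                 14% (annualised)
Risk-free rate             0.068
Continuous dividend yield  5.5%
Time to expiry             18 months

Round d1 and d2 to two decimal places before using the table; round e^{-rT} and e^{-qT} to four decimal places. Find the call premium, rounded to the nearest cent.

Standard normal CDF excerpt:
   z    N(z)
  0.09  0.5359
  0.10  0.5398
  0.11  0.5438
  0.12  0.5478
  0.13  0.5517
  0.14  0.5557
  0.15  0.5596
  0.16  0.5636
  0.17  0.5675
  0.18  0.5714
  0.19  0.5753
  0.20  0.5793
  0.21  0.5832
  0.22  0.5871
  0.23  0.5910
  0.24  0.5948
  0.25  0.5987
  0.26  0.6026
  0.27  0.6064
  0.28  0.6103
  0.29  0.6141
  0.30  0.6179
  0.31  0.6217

σ√T = 0.14·√1.5 = 0.1715
ln(S/K) + (r − q + σ²/2)T = ln(325/320) + (0.068 − 0.055 + 0.14²/2)·1.5 = 0.0155 + 0.0342 = 0.0497
d₁ = 0.0497 / 0.1715 = 0.2899 → 0.29
d₂ = d₁ − σ√T = 0.2899 − 0.1715 = 0.1184 → 0.12
exp(−qT) = exp(−0.055·1.5) = 0.9208;  exp(−rT) = exp(−0.068·1.5) = 0.9030
N(d₁) = N(0.29) = 0.6141;  N(d₂) = N(0.12) = 0.5478
C = 325·0.9208·0.6141 − 320·0.9030·0.5478 = 183.7756 − 158.2923 = 25.4833

$25.48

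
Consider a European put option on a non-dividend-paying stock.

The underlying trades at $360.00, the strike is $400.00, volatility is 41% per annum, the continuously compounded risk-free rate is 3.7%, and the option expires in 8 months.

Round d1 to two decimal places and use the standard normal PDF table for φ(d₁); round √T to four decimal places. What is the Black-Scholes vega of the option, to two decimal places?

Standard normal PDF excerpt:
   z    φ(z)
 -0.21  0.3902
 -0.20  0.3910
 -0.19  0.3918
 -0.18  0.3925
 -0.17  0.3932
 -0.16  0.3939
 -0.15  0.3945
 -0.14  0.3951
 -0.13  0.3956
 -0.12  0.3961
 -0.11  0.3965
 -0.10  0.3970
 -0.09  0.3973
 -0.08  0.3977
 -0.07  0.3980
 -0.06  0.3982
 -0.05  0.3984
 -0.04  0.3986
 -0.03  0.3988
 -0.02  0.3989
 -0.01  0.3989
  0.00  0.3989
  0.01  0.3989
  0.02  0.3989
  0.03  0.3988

116.99

T = 0.6667;  σ√T = 0.3348
d₁ = [ln(360/400) + (0.037 + 0.41²/2)·0.6667] / 0.3348 = [-0.1054 + 0.0807] / 0.3348 = -0.0737 ≈ -0.07
√T = √0.6667 = 0.8165
φ(d₁) = φ(-0.07) = 0.3980
vega = S·φ(d₁)·√T = 360·0.3980·0.8165 = 116.9881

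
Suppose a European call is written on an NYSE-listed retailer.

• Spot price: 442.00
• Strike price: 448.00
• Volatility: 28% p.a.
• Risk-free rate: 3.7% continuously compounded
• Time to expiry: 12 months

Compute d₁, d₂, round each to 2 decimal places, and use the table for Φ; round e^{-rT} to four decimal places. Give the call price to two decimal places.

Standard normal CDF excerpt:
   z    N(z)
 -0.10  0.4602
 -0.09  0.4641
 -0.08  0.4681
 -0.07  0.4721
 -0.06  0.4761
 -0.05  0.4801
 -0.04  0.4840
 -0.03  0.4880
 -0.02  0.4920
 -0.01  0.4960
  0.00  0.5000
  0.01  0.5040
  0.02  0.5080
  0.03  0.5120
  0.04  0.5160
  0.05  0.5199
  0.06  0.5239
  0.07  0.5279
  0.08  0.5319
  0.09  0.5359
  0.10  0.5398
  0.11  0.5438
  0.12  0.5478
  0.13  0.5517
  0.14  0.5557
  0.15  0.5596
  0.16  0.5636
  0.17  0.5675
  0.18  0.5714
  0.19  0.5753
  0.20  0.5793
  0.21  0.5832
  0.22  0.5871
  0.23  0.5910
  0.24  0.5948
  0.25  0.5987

53.95

σ√T = 0.28·√1 = 0.2800
d₁ = [ln(442/448) + (0.037 + 0.28²/2)·1] / 0.2800 = [-0.0135 + 0.0762] / 0.2800 = 0.2240 ⇒ 0.22
d₂ = d₁ − σ√T = 0.2240 − 0.2800 = -0.0560 ⇒ -0.06
exp(−rT) = exp(−0.037·1) = 0.9637
C = 442·N(0.22) − 448·0.9637·N(-0.06) = 442·0.5871 − 448·0.9637·0.4761 = 259.4982 − 205.5503 = 53.9479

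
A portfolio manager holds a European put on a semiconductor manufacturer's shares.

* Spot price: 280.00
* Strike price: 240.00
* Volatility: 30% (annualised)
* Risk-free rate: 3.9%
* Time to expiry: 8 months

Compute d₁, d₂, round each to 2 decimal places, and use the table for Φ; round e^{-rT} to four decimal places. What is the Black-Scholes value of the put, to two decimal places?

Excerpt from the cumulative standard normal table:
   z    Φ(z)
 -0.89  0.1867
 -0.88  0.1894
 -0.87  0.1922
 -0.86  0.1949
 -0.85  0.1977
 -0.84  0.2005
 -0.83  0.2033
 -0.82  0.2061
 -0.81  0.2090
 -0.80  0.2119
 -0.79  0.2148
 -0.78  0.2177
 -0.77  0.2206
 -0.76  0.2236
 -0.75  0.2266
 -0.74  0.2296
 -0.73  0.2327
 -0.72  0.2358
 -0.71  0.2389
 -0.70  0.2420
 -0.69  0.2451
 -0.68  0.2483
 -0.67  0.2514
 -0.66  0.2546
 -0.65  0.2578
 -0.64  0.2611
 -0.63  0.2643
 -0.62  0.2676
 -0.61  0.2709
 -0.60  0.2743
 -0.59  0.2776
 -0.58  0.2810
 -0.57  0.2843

T = 0.6667;  σ√T = 0.2449
d₁ = [ln(280/240) + (0.039 + 0.3²/2)·0.6667] / 0.2449 = [0.1542 + 0.0560] / 0.2449 = 0.8579 ≈ 0.86
d₂ = d₁ − σ√T = 0.8579 − 0.2449 = 0.6130 ≈ 0.61
exp(−rT) = exp(−0.039·0.6667) = 0.9743
P = 240·0.9743·N(-0.61) − 280·N(-0.86) = 240·0.9743·0.2709 − 280·0.1949 = 63.3451 − 54.5720 = 8.7731

8.77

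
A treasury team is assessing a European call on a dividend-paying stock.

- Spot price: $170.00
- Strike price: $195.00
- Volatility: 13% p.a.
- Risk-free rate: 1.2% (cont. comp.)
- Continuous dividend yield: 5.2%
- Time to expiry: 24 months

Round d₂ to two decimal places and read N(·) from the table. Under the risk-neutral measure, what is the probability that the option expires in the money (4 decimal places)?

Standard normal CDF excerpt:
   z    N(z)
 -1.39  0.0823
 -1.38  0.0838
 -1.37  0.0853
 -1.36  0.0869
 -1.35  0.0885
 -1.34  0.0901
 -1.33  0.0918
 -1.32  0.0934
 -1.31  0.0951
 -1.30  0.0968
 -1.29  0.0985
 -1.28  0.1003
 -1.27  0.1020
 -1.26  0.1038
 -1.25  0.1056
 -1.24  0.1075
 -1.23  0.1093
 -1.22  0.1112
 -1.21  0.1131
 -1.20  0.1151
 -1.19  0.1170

0.1020

T = 2;  σ√T = 0.1838
d₁ = [ln(170/195) + (0.012 − 0.052 + 0.13²/2)·2] / 0.1838 = [-0.1372 − 0.0631] / 0.1838 = -1.0895 ≈ -1.09
d₂ = d₁ − σ√T = -1.0895 − 0.1838 = -1.2733 ≈ -1.27
Pr(exercise) under Q = N(d₂) = 0.1020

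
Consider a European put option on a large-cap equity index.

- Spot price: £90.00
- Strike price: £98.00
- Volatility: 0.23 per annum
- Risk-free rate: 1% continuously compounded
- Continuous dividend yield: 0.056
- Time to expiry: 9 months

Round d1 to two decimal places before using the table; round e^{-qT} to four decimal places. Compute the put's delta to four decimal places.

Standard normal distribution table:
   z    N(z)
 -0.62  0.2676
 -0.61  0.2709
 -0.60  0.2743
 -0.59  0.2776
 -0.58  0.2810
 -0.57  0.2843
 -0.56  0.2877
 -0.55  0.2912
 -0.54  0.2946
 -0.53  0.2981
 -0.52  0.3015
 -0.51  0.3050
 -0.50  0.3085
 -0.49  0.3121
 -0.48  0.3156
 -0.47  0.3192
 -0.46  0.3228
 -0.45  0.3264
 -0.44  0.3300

T = 0.75;  σ√T = 0.1992
d₁ = [ln(90/98) + (0.01 − 0.056 + 0.23²/2)·0.75] / 0.1992 = [-0.0852 − 0.0147] / 0.1992 = -0.5011 ⇒ -0.50
N(d₁) = N(-0.50) = 0.3085
Δ_put = exp(−qT)·(N(d₁) − 1) = 0.9589·(0.3085 − 1) = -0.6631

-0.6631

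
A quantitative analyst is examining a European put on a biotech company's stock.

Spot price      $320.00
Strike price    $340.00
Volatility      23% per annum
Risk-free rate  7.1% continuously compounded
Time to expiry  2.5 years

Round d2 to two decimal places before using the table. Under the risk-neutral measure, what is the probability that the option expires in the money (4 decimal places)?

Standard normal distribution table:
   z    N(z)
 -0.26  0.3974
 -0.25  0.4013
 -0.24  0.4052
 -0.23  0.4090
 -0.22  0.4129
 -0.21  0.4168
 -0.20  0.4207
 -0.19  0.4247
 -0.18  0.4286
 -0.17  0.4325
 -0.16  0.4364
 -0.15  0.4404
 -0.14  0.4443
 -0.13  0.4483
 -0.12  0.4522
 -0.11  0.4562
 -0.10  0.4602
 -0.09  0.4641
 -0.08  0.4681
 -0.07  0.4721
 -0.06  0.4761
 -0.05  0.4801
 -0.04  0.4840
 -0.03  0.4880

σ√T = 0.23·√2.5 = 0.3637
ln(S/K) + (r + σ²/2)T = ln(320/340) + (0.071 + 0.23²/2)·2.5 = -0.0606 + 0.2436 = 0.1830
d₁ = 0.1830 / 0.3637 = 0.5032 ≈ 0.50
d₂ = d₁ − σ√T = 0.5032 − 0.3637 = 0.1396 ≈ 0.14
Pr(exercise) under Q = N(−d₂) = N(-0.14) = 0.4443

0.4443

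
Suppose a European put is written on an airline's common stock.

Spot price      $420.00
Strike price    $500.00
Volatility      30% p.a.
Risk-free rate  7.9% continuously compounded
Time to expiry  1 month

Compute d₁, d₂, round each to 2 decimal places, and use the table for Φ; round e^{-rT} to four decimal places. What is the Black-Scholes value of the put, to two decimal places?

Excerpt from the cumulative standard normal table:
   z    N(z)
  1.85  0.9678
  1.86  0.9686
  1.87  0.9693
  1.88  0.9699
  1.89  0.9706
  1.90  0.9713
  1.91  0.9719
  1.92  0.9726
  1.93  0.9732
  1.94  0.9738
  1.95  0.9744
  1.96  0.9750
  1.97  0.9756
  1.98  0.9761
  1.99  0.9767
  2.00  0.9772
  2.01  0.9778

$77.18

T = 0.08333;  σ√T = 0.0866
d₁ = [ln(420/500) + (0.079 + 0.3²/2)·0.08333] / 0.0866 = [-0.1744 + 0.0103] / 0.0866 = -1.8939 which rounds to -1.89
d₂ = d₁ − σ√T = -1.8939 − 0.0866 = -1.9805 which rounds to -1.98
exp(−rT) = exp(−0.079·0.08333) = 0.9934
N(−d₂) = N(1.98) = 0.9761;  N(−d₁) = N(1.89) = 0.9706
P = 500·0.9934·0.9761 − 420·0.9706 = 484.8289 − 407.6520 = 77.1769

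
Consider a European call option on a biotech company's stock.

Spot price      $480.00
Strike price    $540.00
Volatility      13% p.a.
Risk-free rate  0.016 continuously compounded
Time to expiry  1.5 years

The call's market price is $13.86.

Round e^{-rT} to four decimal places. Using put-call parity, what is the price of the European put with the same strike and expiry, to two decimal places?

$61.06

exp(−rT) = exp(−0.016·1.5) = 0.9763
Put-call parity: C − P = S − K·e^(−rT) = 480 − 540·0.9763 = 480 − 527.2020 = -47.2020
P = C − (C − P) = 13.86 − (-47.2020) = 61.0620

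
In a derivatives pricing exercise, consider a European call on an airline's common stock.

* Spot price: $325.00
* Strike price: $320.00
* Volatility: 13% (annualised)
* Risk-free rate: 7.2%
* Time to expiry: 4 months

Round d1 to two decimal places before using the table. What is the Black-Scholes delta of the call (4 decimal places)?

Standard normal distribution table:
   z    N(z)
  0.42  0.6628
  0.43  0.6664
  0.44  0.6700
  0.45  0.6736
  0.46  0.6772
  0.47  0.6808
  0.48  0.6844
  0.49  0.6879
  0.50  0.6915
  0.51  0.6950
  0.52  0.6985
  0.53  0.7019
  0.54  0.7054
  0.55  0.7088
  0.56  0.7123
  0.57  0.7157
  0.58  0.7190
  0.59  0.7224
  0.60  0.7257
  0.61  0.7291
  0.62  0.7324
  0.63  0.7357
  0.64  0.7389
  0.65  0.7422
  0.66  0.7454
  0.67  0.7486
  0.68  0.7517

0.7123

T = 0.3333;  σ√T = 0.0751
ln(S/K) + (r + σ²/2)T = ln(325/320) + (0.072 + 0.13²/2)·0.3333 = 0.0155 + 0.0268 = 0.0423
d₁ = 0.0423 / 0.0751 = 0.5639 → 0.56
N(d₁) = N(0.56) = 0.7123
Δ_call = N(d₁) = 0.7123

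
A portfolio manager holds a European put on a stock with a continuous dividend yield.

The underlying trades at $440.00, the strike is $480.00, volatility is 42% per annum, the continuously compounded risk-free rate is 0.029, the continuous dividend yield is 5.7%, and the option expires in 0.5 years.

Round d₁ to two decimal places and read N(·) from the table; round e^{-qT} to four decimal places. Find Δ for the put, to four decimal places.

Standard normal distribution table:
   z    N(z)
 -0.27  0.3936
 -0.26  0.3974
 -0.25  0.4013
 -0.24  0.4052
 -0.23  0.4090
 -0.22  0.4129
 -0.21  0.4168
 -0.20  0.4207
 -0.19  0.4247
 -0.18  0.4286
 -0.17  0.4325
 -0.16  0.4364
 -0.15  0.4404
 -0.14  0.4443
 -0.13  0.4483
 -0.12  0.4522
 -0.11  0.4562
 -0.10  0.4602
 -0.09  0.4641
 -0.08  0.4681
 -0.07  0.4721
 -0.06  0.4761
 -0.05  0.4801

-0.5591

T = 0.5;  σ√T = 0.2970
d₁ = [ln(440/480) + (0.029 − 0.057 + 0.42²/2)·0.5] / 0.2970 = [-0.0870 + 0.0301] / 0.2970 = -0.1916 → -0.19
N(d₁) = N(-0.19) = 0.4247
Δ_put = exp(−qT)·(N(d₁) − 1) = 0.9719·(0.4247 − 1) = -0.5591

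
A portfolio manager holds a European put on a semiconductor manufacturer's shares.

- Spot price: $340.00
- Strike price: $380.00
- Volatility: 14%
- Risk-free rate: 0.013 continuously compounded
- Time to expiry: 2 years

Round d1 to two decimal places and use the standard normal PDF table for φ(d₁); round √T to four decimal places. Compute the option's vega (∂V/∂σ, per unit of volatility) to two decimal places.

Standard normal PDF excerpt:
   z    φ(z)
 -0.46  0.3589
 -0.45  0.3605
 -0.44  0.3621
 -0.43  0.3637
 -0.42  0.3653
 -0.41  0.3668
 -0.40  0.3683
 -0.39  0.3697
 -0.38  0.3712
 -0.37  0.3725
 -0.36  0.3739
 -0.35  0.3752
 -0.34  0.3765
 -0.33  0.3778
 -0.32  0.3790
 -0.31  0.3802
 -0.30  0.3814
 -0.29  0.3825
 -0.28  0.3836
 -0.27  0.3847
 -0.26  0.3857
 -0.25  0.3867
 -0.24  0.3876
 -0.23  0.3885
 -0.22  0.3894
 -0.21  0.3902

181.66

σ√T = 0.14·√2 = 0.1980
d₁ = [ln(340/380) + (0.013 + 0.14²/2)·2] / 0.1980 = [-0.1112 + 0.0456] / 0.1980 = -0.3315 ⇒ -0.33
√T = √2 = 1.4142
φ(d₁) = φ(-0.33) = 0.3778
vega = S·φ(d₁)·√T = 340·0.3778·1.4142 = 181.6568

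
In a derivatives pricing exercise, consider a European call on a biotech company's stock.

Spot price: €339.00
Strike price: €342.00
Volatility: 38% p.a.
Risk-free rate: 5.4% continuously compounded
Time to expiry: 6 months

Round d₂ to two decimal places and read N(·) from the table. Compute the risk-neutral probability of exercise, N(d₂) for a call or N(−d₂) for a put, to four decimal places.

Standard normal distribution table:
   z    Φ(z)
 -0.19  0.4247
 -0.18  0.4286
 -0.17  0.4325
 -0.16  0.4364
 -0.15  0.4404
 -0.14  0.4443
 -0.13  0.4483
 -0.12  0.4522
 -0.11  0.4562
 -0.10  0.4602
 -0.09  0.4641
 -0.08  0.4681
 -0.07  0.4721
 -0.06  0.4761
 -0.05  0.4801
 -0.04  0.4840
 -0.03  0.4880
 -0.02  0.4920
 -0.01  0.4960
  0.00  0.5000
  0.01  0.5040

σ√T = 0.38·√0.5 = 0.2687
d₁ = [ln(339/342) + (0.054 + 0.38²/2)·0.5] / 0.2687 = [-0.0088 + 0.0631] / 0.2687 = 0.2020 → 0.20
d₂ = d₁ − σ√T = 0.2020 − 0.2687 = -0.0667 → -0.07
Pr(exercise) under Q = N(d₂) = 0.4721

0.4721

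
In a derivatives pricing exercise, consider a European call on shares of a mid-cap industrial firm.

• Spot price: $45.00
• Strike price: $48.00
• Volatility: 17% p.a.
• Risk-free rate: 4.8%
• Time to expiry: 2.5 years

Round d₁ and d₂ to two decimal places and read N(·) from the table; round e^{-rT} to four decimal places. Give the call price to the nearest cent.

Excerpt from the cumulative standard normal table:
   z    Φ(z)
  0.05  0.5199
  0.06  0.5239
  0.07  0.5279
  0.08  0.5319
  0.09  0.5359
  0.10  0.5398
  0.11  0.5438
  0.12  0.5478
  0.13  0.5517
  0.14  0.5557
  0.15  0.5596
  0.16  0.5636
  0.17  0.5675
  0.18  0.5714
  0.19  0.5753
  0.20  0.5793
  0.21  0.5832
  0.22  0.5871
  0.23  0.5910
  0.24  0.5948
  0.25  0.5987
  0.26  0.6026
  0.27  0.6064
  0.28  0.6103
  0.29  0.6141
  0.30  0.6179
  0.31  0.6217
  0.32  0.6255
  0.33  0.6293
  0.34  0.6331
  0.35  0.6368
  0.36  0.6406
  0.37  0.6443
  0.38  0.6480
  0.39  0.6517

σ√T = 0.17·√2.5 = 0.2688
d₁ = [ln(45/48) + (0.048 + 0.17²/2)·2.5] / 0.2688 = [-0.0645 + 0.1561] / 0.2688 = 0.3407 which rounds to 0.34
d₂ = d₁ − σ√T = 0.3407 − 0.2688 = 0.0719 which rounds to 0.07
e^(−rT) = e^(−0.048·2.5) = 0.8869
C = 45·N(0.34) − 48·0.8869·N(0.07) = 45·0.6331 − 48·0.8869·0.5279 = 28.4895 − 22.4733 = 6.0162

$6.02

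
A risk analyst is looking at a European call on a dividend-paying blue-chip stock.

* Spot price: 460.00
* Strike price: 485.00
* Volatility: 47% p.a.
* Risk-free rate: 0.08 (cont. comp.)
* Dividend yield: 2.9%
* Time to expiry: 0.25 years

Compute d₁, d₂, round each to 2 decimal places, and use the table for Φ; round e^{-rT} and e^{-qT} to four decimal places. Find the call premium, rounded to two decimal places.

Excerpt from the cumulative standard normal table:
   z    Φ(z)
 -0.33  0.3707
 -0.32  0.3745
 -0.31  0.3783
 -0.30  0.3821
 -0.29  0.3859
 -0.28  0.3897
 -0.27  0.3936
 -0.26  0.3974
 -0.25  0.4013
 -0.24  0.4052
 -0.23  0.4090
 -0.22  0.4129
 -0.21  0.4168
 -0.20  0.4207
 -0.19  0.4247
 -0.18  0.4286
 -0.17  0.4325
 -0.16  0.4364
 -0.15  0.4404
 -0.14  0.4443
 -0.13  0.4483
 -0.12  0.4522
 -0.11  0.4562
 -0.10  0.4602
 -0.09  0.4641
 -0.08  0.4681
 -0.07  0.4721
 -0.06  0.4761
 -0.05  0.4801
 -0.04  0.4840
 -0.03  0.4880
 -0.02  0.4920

σ√T = 0.47·√0.25 = 0.2350
d₁ = [ln(460/485) + (0.08 − 0.029 + 0.47²/2)·0.25] / 0.2350 = [-0.0529 + 0.0404] / 0.2350 = -0.0534 ≈ -0.05
d₂ = d₁ − σ√T = -0.0534 − 0.2350 = -0.2884 ≈ -0.29
exp(−qT) = exp(−0.029·0.25) = 0.9928;  exp(−rT) = exp(−0.08·0.25) = 0.9802
C = 460·0.9928·N(-0.05) − 485·0.9802·N(-0.29) = 460·0.9928·0.4801 − 485·0.9802·0.3859 = 219.2559 − 183.4557 = 35.8002

35.80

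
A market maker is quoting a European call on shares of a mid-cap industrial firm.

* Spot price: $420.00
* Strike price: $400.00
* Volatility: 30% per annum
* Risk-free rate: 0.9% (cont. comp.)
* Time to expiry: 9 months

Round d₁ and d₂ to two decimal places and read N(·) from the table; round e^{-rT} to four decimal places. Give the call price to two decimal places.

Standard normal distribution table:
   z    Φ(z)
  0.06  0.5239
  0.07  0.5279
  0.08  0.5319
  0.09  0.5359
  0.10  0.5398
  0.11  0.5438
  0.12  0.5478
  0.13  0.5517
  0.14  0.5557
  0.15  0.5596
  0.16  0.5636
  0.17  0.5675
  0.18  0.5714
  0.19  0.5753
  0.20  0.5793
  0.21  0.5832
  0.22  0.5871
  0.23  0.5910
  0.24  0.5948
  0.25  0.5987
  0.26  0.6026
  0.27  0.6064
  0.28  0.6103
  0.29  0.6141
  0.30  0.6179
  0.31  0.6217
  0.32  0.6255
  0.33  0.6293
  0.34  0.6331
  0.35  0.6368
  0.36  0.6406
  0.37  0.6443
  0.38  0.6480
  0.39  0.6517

$54.57

σ√T = 0.3 × 0.8660 = 0.2598
d₁ = [ln(420/400) + (0.009 + ½·0.3²)·0.75] / (σ√T) = (0.0488 + 0.0405) / 0.2598 = 0.3437 → 0.34
d₂ = 0.3437 − 0.2598 = 0.0839 → 0.08
e^(−rT) = e^(−0.009·0.75) = 0.9933
N(d₁) = N(0.34) = 0.6331;  N(d₂) = N(0.08) = 0.5319
C = 420·0.6331 − 400·0.9933·0.5319 = 265.9020 − 211.3345 = 54.5675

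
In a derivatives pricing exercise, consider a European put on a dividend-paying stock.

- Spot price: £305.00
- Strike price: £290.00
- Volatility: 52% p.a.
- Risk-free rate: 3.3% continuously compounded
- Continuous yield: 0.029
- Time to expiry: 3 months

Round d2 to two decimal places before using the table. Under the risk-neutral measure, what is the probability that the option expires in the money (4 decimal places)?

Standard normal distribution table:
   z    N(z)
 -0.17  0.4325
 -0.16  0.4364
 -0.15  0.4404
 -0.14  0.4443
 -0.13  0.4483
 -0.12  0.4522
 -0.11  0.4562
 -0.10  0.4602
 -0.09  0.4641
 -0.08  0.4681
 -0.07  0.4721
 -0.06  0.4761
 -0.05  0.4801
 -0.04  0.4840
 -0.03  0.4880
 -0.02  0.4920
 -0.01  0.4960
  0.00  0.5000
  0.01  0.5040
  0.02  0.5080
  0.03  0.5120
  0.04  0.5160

σ√T = 0.52 × 0.5000 = 0.2600
d₁ = [ln(305/290) + (0.033 − 0.029 + 0.52²/2)·0.25] / 0.2600 = [0.0504 + 0.0348] / 0.2600 = 0.3278 ⇒ 0.33
d₂ = d₁ − σ√T = 0.3278 − 0.2600 = 0.0678 ⇒ 0.07
Pr(exercise) under Q = N(−d₂) = N(-0.07) = 0.4721

0.4721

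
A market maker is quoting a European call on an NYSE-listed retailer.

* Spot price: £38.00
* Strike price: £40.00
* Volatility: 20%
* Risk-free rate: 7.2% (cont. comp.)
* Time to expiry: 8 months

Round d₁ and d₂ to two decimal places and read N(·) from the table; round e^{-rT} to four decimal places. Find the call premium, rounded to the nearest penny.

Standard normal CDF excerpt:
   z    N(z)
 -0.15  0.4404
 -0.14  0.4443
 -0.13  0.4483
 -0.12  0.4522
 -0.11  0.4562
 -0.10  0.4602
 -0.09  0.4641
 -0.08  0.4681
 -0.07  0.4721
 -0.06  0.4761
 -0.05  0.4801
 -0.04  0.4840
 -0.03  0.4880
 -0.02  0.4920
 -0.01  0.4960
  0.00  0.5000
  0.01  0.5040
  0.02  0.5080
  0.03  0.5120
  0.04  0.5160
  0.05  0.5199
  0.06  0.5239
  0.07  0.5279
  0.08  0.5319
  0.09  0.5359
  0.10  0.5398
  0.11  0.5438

£2.36

σ√T = 0.2 × 0.8165 = 0.1633
ln(S/K) + (r + σ²/2)T = ln(38/40) + (0.072 + 0.2²/2)·0.6667 = -0.0513 + 0.0613 = 0.0100
d₁ = 0.0100 / 0.1633 = 0.0615 → 0.06
d₂ = d₁ − σ√T = 0.0615 − 0.1633 = -0.1018 → -0.10
exp(−rT) = exp(−0.072·0.6667) = 0.9531
C = 38·N(0.06) − 40·0.9531·N(-0.10) = 38·0.5239 − 40·0.9531·0.4602 = 19.9082 − 17.5447 = 2.3635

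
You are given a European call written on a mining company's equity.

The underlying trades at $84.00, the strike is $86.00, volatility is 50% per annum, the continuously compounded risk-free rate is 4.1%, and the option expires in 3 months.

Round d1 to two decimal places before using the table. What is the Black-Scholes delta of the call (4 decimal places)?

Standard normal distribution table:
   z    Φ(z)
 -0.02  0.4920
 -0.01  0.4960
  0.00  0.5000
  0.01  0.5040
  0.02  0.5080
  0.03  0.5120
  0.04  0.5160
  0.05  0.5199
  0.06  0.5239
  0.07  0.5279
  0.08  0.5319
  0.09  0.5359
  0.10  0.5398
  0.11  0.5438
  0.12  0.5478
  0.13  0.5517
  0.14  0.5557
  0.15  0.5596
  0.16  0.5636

0.5279

σ√T = 0.5 × 0.5000 = 0.2500
d₁ = [ln(84/86) + (0.041 + 0.5²/2)·0.25] / 0.2500 = [-0.0235 + 0.0415] / 0.2500 = 0.0719 ≈ 0.07
N(d₁) = N(0.07) = 0.5279
Δ_call = N(d₁) = 0.5279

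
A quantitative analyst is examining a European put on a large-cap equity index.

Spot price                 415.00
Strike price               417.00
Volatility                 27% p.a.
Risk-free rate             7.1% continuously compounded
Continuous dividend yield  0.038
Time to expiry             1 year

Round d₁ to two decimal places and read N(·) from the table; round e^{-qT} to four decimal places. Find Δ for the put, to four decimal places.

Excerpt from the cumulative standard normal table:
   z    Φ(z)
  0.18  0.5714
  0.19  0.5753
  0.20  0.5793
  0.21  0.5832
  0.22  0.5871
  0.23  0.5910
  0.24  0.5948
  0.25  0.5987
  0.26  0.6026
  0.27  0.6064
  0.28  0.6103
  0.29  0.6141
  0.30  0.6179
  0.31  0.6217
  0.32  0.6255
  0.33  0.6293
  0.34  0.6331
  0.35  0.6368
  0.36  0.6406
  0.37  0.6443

-0.3901

T = 1;  σ√T = 0.2700
ln(S/K) + (r − q + σ²/2)T = ln(415/417) + (0.071 − 0.038 + 0.27²/2)·1 = -0.0048 + 0.0694 = 0.0646
d₁ = 0.0646 / 0.2700 = 0.2394 ⇒ 0.24
N(d₁) = N(0.24) = 0.5948
Δ_put = e^(−qT)·(N(d₁) − 1) = 0.9627·(0.5948 − 1) = -0.3901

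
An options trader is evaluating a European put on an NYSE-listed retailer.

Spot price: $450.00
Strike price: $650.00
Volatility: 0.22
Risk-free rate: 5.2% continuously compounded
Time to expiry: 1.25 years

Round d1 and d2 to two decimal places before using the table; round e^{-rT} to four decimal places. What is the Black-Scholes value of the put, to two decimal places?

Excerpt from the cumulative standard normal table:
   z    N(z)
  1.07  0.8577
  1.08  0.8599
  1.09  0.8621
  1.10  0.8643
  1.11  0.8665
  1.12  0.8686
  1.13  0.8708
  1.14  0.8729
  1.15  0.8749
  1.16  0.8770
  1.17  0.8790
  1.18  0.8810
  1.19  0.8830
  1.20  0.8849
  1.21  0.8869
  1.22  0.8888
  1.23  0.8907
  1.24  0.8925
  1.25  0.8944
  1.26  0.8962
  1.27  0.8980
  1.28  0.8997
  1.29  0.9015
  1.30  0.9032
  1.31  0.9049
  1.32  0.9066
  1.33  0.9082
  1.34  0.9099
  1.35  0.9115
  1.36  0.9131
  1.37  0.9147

$165.28

σ√T = 0.22 × 1.1180 = 0.2460
d₁ = [ln(450/650) + (0.052 + 0.22²/2)·1.25] / 0.2460 = [-0.3677 + 0.0952] / 0.2460 = -1.1078 which rounds to -1.11
d₂ = d₁ − σ√T = -1.1078 − 0.2460 = -1.3537 which rounds to -1.35
exp(−rT) = exp(−0.052·1.25) = 0.9371
P = 650·0.9371·N(1.35) − 450·N(1.11) = 650·0.9371·0.9115 − 450·0.8665 = 555.2083 − 389.9250 = 165.2833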